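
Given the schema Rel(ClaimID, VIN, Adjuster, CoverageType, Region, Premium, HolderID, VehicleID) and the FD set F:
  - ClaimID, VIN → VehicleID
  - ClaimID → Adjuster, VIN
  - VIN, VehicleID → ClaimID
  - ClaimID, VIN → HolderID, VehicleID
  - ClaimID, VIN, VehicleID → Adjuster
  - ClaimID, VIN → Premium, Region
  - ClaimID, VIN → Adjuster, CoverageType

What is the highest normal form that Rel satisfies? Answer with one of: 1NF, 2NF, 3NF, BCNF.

BCNF

Candidate keys: {ClaimID}, {VIN, VehicleID}. Prime attributes: {ClaimID, VIN, VehicleID}.
Each dependency's left side is a superkey — BCNF holds.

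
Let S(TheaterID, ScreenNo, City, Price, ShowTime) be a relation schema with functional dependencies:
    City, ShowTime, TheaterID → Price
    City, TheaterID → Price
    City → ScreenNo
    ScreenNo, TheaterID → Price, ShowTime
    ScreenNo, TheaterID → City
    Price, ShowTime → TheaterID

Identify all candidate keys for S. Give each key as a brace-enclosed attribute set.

{City, TheaterID}⁺ = {City, Price, ScreenNo, ShowTime, TheaterID}, which is every attribute, so {City, TheaterID} is a candidate key.
{ScreenNo, TheaterID}⁺ = {City, Price, ScreenNo, ShowTime, TheaterID}, which is every attribute, so {ScreenNo, TheaterID} is a candidate key.
{City, Price, ShowTime}⁺ = {City, Price, ScreenNo, ShowTime, TheaterID}, which is every attribute, so {City, Price, ShowTime} is a candidate key.
{Price, ScreenNo, ShowTime}⁺ = {City, Price, ScreenNo, ShowTime, TheaterID}, which is every attribute, so {Price, ScreenNo, ShowTime} is a candidate key.
No proper subset of any of these is a key, and no other minimal superkey exists.

{City, Price, ShowTime}, {City, TheaterID}, {Price, ScreenNo, ShowTime}, {ScreenNo, TheaterID}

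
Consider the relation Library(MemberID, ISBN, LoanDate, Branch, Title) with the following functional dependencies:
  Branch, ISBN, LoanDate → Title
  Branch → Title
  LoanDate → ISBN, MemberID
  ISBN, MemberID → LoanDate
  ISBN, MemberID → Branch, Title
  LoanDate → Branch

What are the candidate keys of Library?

{LoanDate}⁺ = {Branch, ISBN, LoanDate, MemberID, Title} — all of the relation — so {LoanDate} is a candidate key.
{ISBN, MemberID}⁺ = {Branch, ISBN, LoanDate, MemberID, Title} — all of the relation — so {ISBN, MemberID} is a candidate key.
Any other superkey properly contains one of these, so there are no further candidate keys.

{ISBN, MemberID}, {LoanDate}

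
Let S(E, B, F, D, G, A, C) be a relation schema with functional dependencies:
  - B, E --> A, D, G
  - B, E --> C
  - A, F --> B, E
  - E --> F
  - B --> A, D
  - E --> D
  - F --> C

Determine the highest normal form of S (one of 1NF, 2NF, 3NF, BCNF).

Candidate keys: {A, E}, {A, F}, {B, E}, {B, F}. Prime attributes: {A, B, E, F}.
E --> F breaks BCNF: {E}⁺ = {C, D, E, F}, so {E} is not a superkey.
B --> A, D has non-prime {D} on the right and a non-superkey on the left, so 3NF fails.
{E} is a proper subset of the key {A, E}, and {E}⁺ contains the non-prime attributes {C, D} — a partial dependency, so 2NF is violated.

1NF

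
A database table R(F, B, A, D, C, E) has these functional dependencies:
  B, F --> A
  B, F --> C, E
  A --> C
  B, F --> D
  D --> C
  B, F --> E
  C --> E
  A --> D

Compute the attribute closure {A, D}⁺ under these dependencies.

Start with {A, D}.
A --> C applies; add {C} → now {A, C, D}.
C --> E applies; add {E} → now {A, C, D, E}.
No further FD applies.

{A, C, D, E}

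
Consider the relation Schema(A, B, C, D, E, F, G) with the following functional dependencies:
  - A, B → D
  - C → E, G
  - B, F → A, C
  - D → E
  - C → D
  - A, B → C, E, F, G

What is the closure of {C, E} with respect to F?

{C, D, E, G}

Start with {C, E}.
C → E, G applies; add {G} → now {C, E, G}.
C → D applies; add {D} → now {C, D, E, G}.
No further FD applies.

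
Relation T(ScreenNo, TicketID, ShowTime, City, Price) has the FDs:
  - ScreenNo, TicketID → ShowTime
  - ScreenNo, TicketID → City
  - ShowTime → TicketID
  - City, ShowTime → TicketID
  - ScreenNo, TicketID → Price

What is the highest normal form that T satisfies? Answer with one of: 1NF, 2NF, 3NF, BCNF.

Candidate keys: {ScreenNo, ShowTime}, {ScreenNo, TicketID}. Prime attributes: {ScreenNo, ShowTime, TicketID}.
ShowTime → TicketID breaks BCNF: {ShowTime}⁺ = {ShowTime, TicketID}, so {ShowTime} is not a superkey.
But every attribute on its right side ({TicketID}) is prime, and the same holds for every other non-superkey FD, so 3NF still holds.

3NF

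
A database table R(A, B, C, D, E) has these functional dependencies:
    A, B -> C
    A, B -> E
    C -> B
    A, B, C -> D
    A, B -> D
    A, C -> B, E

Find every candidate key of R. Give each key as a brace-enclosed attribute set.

No FD produces {A}, so it must be in every candidate key.
Closure of {A, B} is {A, B, C, D, E}, the whole schema; {A, B} is a candidate key.
Closure of {A, C} is {A, B, C, D, E}, the whole schema; {A, C} is a candidate key.
Any other superkey properly contains one of these, so there are no further candidate keys.

{A, B}, {A, C}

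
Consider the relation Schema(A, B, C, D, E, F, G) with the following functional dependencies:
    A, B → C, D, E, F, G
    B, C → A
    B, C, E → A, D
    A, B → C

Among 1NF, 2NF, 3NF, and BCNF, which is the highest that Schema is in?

BCNF

Candidate keys: {A, B}, {B, C}. Prime attributes: {A, B, C}.
The left-hand side of every FD is a superkey, so BCNF is satisfied.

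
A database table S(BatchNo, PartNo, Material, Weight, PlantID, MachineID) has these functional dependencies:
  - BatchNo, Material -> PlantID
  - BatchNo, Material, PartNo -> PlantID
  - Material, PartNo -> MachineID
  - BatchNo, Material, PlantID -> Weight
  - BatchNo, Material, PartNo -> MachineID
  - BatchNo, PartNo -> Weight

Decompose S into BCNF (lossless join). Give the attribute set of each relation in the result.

{BatchNo, Material, PartNo}; {BatchNo, Material, PlantID, Weight}; {MachineID, Material, PartNo}

Candidate key of the original relation: {BatchNo, Material, PartNo}.
{BatchNo, MachineID, Material, PartNo, PlantID, Weight}: {BatchNo, Material} determines {BatchNo, Material, PlantID, Weight} here but is not a superkey — split on BatchNo, Material -> PlantID, Weight, giving {BatchNo, Material, PlantID, Weight} and {BatchNo, MachineID, Material, PartNo}.
{BatchNo, Material, PlantID, Weight} has no BCNF violation.
{BatchNo, MachineID, Material, PartNo}: {Material, PartNo} determines {MachineID, Material, PartNo} here but is not a superkey — split on Material, PartNo -> MachineID, giving {MachineID, Material, PartNo} and {BatchNo, Material, PartNo}.
{MachineID, Material, PartNo} has no BCNF violation.
{BatchNo, Material, PartNo} has no BCNF violation.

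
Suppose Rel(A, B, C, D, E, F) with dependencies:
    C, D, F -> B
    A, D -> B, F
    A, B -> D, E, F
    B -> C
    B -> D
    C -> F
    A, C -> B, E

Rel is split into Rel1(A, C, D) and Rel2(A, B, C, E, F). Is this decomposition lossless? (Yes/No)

Common attributes: {A, C}; their closure is {A, B, C, D, E, F}.
Rel1 is contained in that closure, so Rel1 ∩ Rel2 -> Rel1 holds and the join is lossless.

Yes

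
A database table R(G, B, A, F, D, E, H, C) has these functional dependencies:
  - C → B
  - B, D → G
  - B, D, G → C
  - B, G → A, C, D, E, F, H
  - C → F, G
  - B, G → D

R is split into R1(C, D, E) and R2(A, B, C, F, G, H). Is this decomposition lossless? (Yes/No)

R1 ∩ R2 = {C}; its closure under F is {A, B, C, D, E, F, G, H}.
R1 is contained in that closure, so R1 ∩ R2 → R1 holds and the join is lossless.

Yes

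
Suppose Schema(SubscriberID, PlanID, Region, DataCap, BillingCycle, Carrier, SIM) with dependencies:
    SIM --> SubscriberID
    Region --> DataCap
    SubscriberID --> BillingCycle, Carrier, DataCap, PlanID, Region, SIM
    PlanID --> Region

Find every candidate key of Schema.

{SIM}, {SubscriberID}

{SIM} is a candidate key since {SIM}⁺ = {BillingCycle, Carrier, DataCap, PlanID, Region, SIM, SubscriberID} covers every attribute.
{SubscriberID} is a candidate key since {SubscriberID}⁺ = {BillingCycle, Carrier, DataCap, PlanID, Region, SIM, SubscriberID} covers every attribute.
No proper subset of any of these is a key, and no other minimal superkey exists.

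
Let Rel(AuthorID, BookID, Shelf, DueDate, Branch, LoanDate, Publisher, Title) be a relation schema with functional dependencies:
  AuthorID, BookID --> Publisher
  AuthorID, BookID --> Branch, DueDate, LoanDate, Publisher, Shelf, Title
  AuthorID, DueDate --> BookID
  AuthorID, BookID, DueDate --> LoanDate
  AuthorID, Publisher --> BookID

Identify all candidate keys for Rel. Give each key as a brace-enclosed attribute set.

Attributes never on any right-hand side: {AuthorID} — every candidate key must contain it.
Closure of {AuthorID, BookID} is {AuthorID, BookID, Branch, DueDate, LoanDate, Publisher, Shelf, Title}, the whole schema; {AuthorID, BookID} is a candidate key.
Closure of {AuthorID, DueDate} is {AuthorID, BookID, Branch, DueDate, LoanDate, Publisher, Shelf, Title}, the whole schema; {AuthorID, DueDate} is a candidate key.
Closure of {AuthorID, Publisher} is {AuthorID, BookID, Branch, DueDate, LoanDate, Publisher, Shelf, Title}, the whole schema; {AuthorID, Publisher} is a candidate key.
No proper subset of any of these is a key, and no other minimal superkey exists.

{AuthorID, BookID}, {AuthorID, DueDate}, {AuthorID, Publisher}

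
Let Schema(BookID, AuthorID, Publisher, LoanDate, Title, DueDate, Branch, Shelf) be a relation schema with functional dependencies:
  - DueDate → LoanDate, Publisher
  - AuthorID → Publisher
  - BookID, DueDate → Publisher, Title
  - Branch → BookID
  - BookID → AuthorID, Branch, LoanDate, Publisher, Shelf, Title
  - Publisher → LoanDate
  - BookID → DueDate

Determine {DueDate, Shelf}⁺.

Start with {DueDate, Shelf}.
DueDate → LoanDate, Publisher applies; add {LoanDate, Publisher} → now {DueDate, LoanDate, Publisher, Shelf}.
No further FD applies.

{DueDate, LoanDate, Publisher, Shelf}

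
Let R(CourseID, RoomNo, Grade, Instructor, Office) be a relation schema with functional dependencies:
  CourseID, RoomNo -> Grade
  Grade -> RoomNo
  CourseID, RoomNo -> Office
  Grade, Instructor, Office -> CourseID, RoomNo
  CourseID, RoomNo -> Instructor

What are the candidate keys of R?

{CourseID, Grade}, {CourseID, RoomNo}, {Grade, Instructor, Office}

{CourseID, Grade}⁺ = {CourseID, Grade, Instructor, Office, RoomNo}, which is every attribute, so {CourseID, Grade} is a candidate key.
{CourseID, RoomNo}⁺ = {CourseID, Grade, Instructor, Office, RoomNo}, which is every attribute, so {CourseID, RoomNo} is a candidate key.
{Grade, Instructor, Office}⁺ = {CourseID, Grade, Instructor, Office, RoomNo}, which is every attribute, so {Grade, Instructor, Office} is a candidate key.
These are minimal and exhaustive — every other superkey contains one of them.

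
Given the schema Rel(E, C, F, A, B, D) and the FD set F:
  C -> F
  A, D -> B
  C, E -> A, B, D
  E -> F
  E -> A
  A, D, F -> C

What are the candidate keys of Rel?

{C, E}, {D, E}

{E} never appears on the right of any FD, so every key must include it.
{C, E} is a candidate key since {C, E}⁺ = {A, B, C, D, E, F} covers every attribute.
{D, E} is a candidate key since {D, E}⁺ = {A, B, C, D, E, F} covers every attribute.
These are minimal and exhaustive — every other superkey contains one of them.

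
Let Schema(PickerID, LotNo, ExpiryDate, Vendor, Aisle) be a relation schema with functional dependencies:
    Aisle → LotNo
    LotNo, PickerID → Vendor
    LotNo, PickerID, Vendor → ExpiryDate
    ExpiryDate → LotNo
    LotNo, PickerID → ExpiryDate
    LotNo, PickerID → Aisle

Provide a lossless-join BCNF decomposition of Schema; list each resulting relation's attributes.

{Aisle, ExpiryDate, PickerID, Vendor}; {Aisle, LotNo}

Candidate keys of the original relation: {Aisle, PickerID}, {ExpiryDate, PickerID}, {LotNo, PickerID}.
Within {Aisle, ExpiryDate, LotNo, PickerID, Vendor}: {Aisle}⁺ ∩ {Aisle, ExpiryDate, LotNo, PickerID, Vendor} = {Aisle, LotNo}, not the whole set, so Aisle → LotNo violates BCNF; decompose into {Aisle, LotNo} and {Aisle, ExpiryDate, PickerID, Vendor}.
{Aisle, LotNo} is in BCNF.
{Aisle, ExpiryDate, PickerID, Vendor} is in BCNF.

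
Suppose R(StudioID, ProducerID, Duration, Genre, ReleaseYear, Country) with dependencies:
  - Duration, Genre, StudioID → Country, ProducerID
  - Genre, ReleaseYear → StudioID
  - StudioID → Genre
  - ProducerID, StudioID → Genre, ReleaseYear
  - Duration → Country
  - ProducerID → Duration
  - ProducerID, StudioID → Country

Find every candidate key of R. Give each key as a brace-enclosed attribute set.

{Duration, Genre, ReleaseYear}, {Duration, StudioID}, {Genre, ProducerID, ReleaseYear}, {ProducerID, StudioID}

Closure of {Duration, StudioID} is {Country, Duration, Genre, ProducerID, ReleaseYear, StudioID}, the whole schema; {Duration, StudioID} is a candidate key.
Closure of {ProducerID, StudioID} is {Country, Duration, Genre, ProducerID, ReleaseYear, StudioID}, the whole schema; {ProducerID, StudioID} is a candidate key.
Closure of {Duration, Genre, ReleaseYear} is {Country, Duration, Genre, ProducerID, ReleaseYear, StudioID}, the whole schema; {Duration, Genre, ReleaseYear} is a candidate key.
Closure of {Genre, ProducerID, ReleaseYear} is {Country, Duration, Genre, ProducerID, ReleaseYear, StudioID}, the whole schema; {Genre, ProducerID, ReleaseYear} is a candidate key.
Any other superkey properly contains one of these, so there are no further candidate keys.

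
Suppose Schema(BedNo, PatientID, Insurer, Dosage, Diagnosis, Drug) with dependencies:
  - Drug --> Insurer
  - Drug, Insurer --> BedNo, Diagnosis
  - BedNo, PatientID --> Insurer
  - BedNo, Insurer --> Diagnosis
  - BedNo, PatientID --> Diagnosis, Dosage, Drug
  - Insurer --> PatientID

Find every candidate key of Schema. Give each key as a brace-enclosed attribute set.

{Drug}⁺ = {BedNo, Diagnosis, Dosage, Drug, Insurer, PatientID}, which is every attribute, so {Drug} is a candidate key.
{BedNo, Insurer}⁺ = {BedNo, Diagnosis, Dosage, Drug, Insurer, PatientID}, which is every attribute, so {BedNo, Insurer} is a candidate key.
{BedNo, PatientID}⁺ = {BedNo, Diagnosis, Dosage, Drug, Insurer, PatientID}, which is every attribute, so {BedNo, PatientID} is a candidate key.
No proper subset of any of these is a key, and no other minimal superkey exists.

{BedNo, Insurer}, {BedNo, PatientID}, {Drug}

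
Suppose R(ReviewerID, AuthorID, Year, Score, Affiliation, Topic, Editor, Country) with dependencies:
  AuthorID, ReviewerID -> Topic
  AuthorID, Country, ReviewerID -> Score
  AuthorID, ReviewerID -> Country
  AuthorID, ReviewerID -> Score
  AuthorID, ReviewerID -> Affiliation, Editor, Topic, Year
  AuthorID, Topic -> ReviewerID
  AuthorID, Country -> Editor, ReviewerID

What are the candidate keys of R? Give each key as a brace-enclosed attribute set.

{AuthorID} never appears on the right of any FD, so every key must include it.
{AuthorID, Country}⁺ = {Affiliation, AuthorID, Country, Editor, ReviewerID, Score, Topic, Year} — all of the relation — so {AuthorID, Country} is a candidate key.
{AuthorID, ReviewerID}⁺ = {Affiliation, AuthorID, Country, Editor, ReviewerID, Score, Topic, Year} — all of the relation — so {AuthorID, ReviewerID} is a candidate key.
{AuthorID, Topic}⁺ = {Affiliation, AuthorID, Country, Editor, ReviewerID, Score, Topic, Year} — all of the relation — so {AuthorID, Topic} is a candidate key.
No proper subset of any of these is a key, and no other minimal superkey exists.

{AuthorID, Country}, {AuthorID, ReviewerID}, {AuthorID, Topic}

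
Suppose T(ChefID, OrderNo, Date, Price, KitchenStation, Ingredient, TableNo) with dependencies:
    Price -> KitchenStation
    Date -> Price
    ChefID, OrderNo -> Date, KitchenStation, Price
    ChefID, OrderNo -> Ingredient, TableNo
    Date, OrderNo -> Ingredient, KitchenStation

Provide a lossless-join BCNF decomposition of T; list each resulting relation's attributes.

Candidate key of the original relation: {ChefID, OrderNo}.
Within {ChefID, Date, Ingredient, KitchenStation, OrderNo, Price, TableNo}: {Price}⁺ ∩ {ChefID, Date, Ingredient, KitchenStation, OrderNo, Price, TableNo} = {KitchenStation, Price}, not the whole set, so Price -> KitchenStation violates BCNF; decompose into {KitchenStation, Price} and {ChefID, Date, Ingredient, OrderNo, Price, TableNo}.
{KitchenStation, Price}: every determinant is a superkey — BCNF.
Within {ChefID, Date, Ingredient, OrderNo, Price, TableNo}: {Date}⁺ ∩ {ChefID, Date, Ingredient, OrderNo, Price, TableNo} = {Date, Price}, not the whole set, so Date -> Price violates BCNF; decompose into {Date, Price} and {ChefID, Date, Ingredient, OrderNo, TableNo}.
{Date, Price}: every determinant is a superkey — BCNF.
Within {ChefID, Date, Ingredient, OrderNo, TableNo}: {Date, OrderNo}⁺ ∩ {ChefID, Date, Ingredient, OrderNo, TableNo} = {Date, Ingredient, OrderNo}, not the whole set, so Date, OrderNo -> Ingredient violates BCNF; decompose into {Date, Ingredient, OrderNo} and {ChefID, Date, OrderNo, TableNo}.
{Date, Ingredient, OrderNo}: every determinant is a superkey — BCNF.
{ChefID, Date, OrderNo, TableNo}: every determinant is a superkey — BCNF.

{ChefID, Date, OrderNo, TableNo}; {Date, Ingredient, OrderNo}; {Date, Price}; {KitchenStation, Price}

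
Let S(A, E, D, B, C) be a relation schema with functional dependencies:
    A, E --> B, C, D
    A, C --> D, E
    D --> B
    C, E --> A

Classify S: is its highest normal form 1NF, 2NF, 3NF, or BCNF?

2NF

Candidate keys: {A, C}, {A, E}, {C, E}. Prime attributes: {A, C, E}.
For D --> B we have {D}⁺ = {B, D}; {D} is not a superkey, so BCNF fails.
D --> B determines the non-prime attribute {B} from a non-superkey — 3NF is violated.
Checking every proper subset of each key, none determines a non-prime attribute — 2NF is satisfied.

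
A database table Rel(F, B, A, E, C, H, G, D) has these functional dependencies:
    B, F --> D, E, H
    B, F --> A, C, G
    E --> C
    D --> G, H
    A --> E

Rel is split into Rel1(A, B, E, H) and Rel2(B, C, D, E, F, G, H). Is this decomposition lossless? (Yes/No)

No

Common attributes: {B, E, H}; their closure is {B, C, E, H}.
Rel1 ⊄ {B, C, E, H} and Rel2 ⊄ {B, C, E, H}, so the split is lossy.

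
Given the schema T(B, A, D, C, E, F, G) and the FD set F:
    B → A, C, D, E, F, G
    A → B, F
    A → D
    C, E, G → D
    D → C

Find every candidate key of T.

{A} is a candidate key since {A}⁺ = {A, B, C, D, E, F, G} covers every attribute.
{B} is a candidate key since {B}⁺ = {A, B, C, D, E, F, G} covers every attribute.
Any other superkey properly contains one of these, so there are no further candidate keys.

{A}, {B}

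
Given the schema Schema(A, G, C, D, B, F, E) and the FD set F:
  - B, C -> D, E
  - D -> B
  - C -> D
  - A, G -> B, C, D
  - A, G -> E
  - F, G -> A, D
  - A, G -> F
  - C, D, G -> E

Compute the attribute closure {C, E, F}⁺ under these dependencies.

{B, C, D, E, F}

Start with {C, E, F}.
C -> D applies; add {D} → now {C, D, E, F}.
D -> B applies; add {B} → now {B, C, D, E, F}.
No further FD applies.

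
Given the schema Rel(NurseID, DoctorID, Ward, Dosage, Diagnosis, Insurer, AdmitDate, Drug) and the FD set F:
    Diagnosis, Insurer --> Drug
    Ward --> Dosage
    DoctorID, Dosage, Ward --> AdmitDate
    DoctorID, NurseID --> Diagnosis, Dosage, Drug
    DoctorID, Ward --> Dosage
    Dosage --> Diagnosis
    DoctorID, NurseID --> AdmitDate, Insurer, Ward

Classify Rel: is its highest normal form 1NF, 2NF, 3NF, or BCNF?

2NF

Candidate key: {DoctorID, NurseID}. Prime attributes: {DoctorID, NurseID}.
For Diagnosis, Insurer --> Drug we have {Diagnosis, Insurer}⁺ = {Diagnosis, Drug, Insurer}; {Diagnosis, Insurer} is not a superkey, so BCNF fails.
Because {Drug} is non-prime and the left side of Diagnosis, Insurer --> Drug is not a superkey, the relation is not in 3NF.
Checking every proper subset of each key, none determines a non-prime attribute — 2NF is satisfied.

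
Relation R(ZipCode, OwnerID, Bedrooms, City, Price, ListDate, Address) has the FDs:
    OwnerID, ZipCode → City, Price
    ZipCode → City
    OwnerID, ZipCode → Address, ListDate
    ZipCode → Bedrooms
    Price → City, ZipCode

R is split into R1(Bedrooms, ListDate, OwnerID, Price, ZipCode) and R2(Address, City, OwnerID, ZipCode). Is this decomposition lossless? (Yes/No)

R1 ∩ R2 = {OwnerID, ZipCode}; its closure under F is {Address, Bedrooms, City, ListDate, OwnerID, Price, ZipCode}.
This includes all of R1, so the common attributes are a superkey of R1 — the join is lossless.

Yes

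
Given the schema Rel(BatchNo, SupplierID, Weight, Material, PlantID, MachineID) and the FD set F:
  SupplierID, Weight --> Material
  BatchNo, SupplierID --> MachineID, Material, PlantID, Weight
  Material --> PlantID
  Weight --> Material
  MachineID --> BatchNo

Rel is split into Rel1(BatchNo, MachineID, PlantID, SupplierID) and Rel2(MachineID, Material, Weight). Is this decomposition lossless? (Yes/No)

No

Common attributes: {MachineID}; their closure is {BatchNo, MachineID}.
The closure covers neither Rel1 nor Rel2 entirely; the join is not lossless.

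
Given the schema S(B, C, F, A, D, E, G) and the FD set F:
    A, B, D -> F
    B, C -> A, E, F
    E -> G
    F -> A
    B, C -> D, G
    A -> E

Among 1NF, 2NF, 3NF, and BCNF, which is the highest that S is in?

Candidate key: {B, C}. Prime attributes: {B, C}.
A, B, D -> F: {A, B, D}⁺ = {A, B, D, E, F, G}, which is not all of the attributes, so the left side is not a superkey — BCNF is violated.
A, B, D -> F has non-prime {F} on the right and a non-superkey on the left, so 3NF fails.
No non-prime attribute depends on a proper subset of any candidate key, so 2NF holds.

2NF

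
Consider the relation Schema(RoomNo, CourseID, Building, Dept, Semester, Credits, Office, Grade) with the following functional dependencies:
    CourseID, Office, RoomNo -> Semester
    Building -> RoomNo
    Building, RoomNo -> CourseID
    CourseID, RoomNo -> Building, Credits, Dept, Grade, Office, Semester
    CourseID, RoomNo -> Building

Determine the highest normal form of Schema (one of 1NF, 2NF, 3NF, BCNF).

BCNF

Candidate keys: {Building}, {CourseID, RoomNo}. Prime attributes: {Building, CourseID, RoomNo}.
Every FD has a superkey on the left, so the relation is in BCNF.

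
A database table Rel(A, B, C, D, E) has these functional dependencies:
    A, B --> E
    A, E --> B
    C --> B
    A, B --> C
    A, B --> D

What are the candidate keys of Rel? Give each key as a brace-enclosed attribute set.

{A} never appears on the right of any FD, so every key must include it.
{A, B}⁺ = {A, B, C, D, E} — all of the relation — so {A, B} is a candidate key.
{A, C}⁺ = {A, B, C, D, E} — all of the relation — so {A, C} is a candidate key.
{A, E}⁺ = {A, B, C, D, E} — all of the relation — so {A, E} is a candidate key.
These are minimal and exhaustive — every other superkey contains one of them.

{A, B}, {A, C}, {A, E}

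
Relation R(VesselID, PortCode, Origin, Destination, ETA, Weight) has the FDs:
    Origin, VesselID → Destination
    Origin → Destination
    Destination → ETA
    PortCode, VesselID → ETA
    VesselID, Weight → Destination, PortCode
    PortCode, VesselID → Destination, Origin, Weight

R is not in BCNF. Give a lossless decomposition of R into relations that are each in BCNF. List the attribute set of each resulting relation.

{Destination, ETA}; {Destination, Origin}; {Origin, PortCode, VesselID, Weight}

Candidate keys of the original relation: {PortCode, VesselID}, {VesselID, Weight}.
In {Destination, ETA, Origin, PortCode, VesselID, Weight}, {Origin, VesselID} is not a superkey ({Origin, VesselID}⁺ restricted to this set is {Destination, ETA, Origin, VesselID}), so split on Origin, VesselID → Destination, ETA into {Destination, ETA, Origin, VesselID} and {Origin, PortCode, VesselID, Weight}.
In {Destination, ETA, Origin, VesselID}, {Origin} is not a superkey ({Origin}⁺ restricted to this set is {Destination, ETA, Origin}), so split on Origin → Destination, ETA into {Destination, ETA, Origin} and {Origin, VesselID}.
In {Destination, ETA, Origin}, {Destination} is not a superkey ({Destination}⁺ restricted to this set is {Destination, ETA}), so split on Destination → ETA into {Destination, ETA} and {Destination, Origin}.
{Destination, ETA}: every determinant is a superkey — BCNF.
{Destination, Origin}: every determinant is a superkey — BCNF.
{Origin, VesselID}: every determinant is a superkey — BCNF.
{Origin, PortCode, VesselID, Weight}: every determinant is a superkey — BCNF.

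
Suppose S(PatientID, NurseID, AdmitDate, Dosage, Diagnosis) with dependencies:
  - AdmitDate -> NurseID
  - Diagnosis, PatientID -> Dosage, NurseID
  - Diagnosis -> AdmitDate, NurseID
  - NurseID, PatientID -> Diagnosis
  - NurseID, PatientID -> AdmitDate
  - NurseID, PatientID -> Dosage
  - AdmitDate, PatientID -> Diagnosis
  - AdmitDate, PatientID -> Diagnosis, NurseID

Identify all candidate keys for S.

{AdmitDate, PatientID}, {Diagnosis, PatientID}, {NurseID, PatientID}

Attributes never on any right-hand side: {PatientID} — every candidate key must contain it.
{AdmitDate, PatientID}⁺ = {AdmitDate, Diagnosis, Dosage, NurseID, PatientID}, which is every attribute, so {AdmitDate, PatientID} is a candidate key.
{Diagnosis, PatientID}⁺ = {AdmitDate, Diagnosis, Dosage, NurseID, PatientID}, which is every attribute, so {Diagnosis, PatientID} is a candidate key.
{NurseID, PatientID}⁺ = {AdmitDate, Diagnosis, Dosage, NurseID, PatientID}, which is every attribute, so {NurseID, PatientID} is a candidate key.
Any other superkey properly contains one of these, so there are no further candidate keys.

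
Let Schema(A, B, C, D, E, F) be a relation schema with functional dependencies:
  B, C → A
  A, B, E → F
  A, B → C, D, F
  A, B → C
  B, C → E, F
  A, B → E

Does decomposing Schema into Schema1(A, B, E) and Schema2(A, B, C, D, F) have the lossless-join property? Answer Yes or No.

Common attributes: {A, B}; their closure is {A, B, C, D, E, F}.
Since Schema1 ⊆ {A, B, C, D, E, F}, the intersection is a superkey of Schema1; the decomposition is lossless.

Yes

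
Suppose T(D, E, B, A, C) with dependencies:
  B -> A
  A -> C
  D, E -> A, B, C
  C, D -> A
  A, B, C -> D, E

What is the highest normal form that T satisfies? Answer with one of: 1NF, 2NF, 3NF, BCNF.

Candidate keys: {B}, {D, E}. Prime attributes: {B, D, E}.
A -> C breaks BCNF: {A}⁺ = {A, C}, so {A} is not a superkey.
A -> C determines the non-prime attribute {C} from a non-superkey — 3NF is violated.
Checking every proper subset of each key, none determines a non-prime attribute — 2NF is satisfied.

2NF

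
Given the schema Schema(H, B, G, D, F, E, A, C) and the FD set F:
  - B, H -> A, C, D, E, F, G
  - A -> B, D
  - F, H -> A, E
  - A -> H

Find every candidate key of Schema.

{A}, {B, H}, {F, H}

{A}⁺ = {A, B, C, D, E, F, G, H} — all of the relation — so {A} is a candidate key.
{B, H}⁺ = {A, B, C, D, E, F, G, H} — all of the relation — so {B, H} is a candidate key.
{F, H}⁺ = {A, B, C, D, E, F, G, H} — all of the relation — so {F, H} is a candidate key.
No proper subset of any of these is a key, and no other minimal superkey exists.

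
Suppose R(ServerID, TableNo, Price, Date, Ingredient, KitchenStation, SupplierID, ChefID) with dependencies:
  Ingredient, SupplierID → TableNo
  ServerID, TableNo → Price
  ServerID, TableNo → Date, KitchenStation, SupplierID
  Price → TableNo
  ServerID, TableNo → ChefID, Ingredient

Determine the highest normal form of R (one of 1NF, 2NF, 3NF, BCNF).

3NF

Candidate keys: {Ingredient, ServerID, SupplierID}, {Price, ServerID}, {ServerID, TableNo}. Prime attributes: {Ingredient, Price, ServerID, SupplierID, TableNo}.
Ingredient, SupplierID → TableNo breaks BCNF: {Ingredient, SupplierID}⁺ = {Ingredient, SupplierID, TableNo}, so {Ingredient, SupplierID} is not a superkey.
But every attribute on its right side ({TableNo}) is prime, and the same holds for every other non-superkey FD, so 3NF still holds.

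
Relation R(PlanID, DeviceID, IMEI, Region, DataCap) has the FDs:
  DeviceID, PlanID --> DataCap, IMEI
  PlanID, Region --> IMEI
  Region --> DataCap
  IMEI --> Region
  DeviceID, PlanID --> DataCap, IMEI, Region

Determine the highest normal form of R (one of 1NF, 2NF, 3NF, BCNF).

Candidate key: {DeviceID, PlanID}. Prime attributes: {DeviceID, PlanID}.
PlanID, Region --> IMEI breaks BCNF: {PlanID, Region}⁺ = {DataCap, IMEI, PlanID, Region}, so {PlanID, Region} is not a superkey.
PlanID, Region --> IMEI has non-prime {IMEI} on the right and a non-superkey on the left, so 3NF fails.
Checking every proper subset of each key, none determines a non-prime attribute — 2NF is satisfied.

2NF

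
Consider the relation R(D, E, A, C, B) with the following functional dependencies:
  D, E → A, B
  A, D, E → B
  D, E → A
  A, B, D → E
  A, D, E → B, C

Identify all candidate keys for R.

{A, B, D}, {D, E}

No FD produces {D}, so it must be in every candidate key.
{D, E}⁺ = {A, B, C, D, E} — all of the relation — so {D, E} is a candidate key.
{A, B, D}⁺ = {A, B, C, D, E} — all of the relation — so {A, B, D} is a candidate key.
These are minimal and exhaustive — every other superkey contains one of them.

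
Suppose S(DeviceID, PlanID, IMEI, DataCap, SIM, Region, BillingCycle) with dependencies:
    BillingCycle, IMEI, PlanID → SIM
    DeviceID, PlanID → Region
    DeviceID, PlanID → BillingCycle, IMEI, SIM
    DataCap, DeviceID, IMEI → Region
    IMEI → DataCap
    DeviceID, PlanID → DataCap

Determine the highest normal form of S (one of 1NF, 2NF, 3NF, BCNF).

2NF

Candidate key: {DeviceID, PlanID}. Prime attributes: {DeviceID, PlanID}.
BillingCycle, IMEI, PlanID → SIM breaks BCNF: {BillingCycle, IMEI, PlanID}⁺ = {BillingCycle, DataCap, IMEI, PlanID, SIM}, so {BillingCycle, IMEI, PlanID} is not a superkey.
BillingCycle, IMEI, PlanID → SIM has non-prime {SIM} on the right and a non-superkey on the left, so 3NF fails.
No non-prime attribute depends on a proper subset of any candidate key, so 2NF holds.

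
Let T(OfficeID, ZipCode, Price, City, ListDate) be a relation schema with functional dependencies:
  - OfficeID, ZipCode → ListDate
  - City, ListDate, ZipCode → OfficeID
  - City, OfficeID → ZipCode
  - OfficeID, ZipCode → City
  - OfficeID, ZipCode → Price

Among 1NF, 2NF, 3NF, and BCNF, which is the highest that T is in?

Candidate keys: {City, ListDate, ZipCode}, {City, OfficeID}, {OfficeID, ZipCode}. Prime attributes: {City, ListDate, OfficeID, ZipCode}.
The left-hand side of every FD is a superkey, so BCNF is satisfied.

BCNF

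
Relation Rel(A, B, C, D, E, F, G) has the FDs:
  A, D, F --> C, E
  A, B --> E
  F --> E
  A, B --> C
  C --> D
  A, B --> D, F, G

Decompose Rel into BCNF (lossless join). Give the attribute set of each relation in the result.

{A, B, D, F, G}; {A, C, F}; {C, D}; {E, F}

Candidate key of the original relation: {A, B}.
In {A, B, C, D, E, F, G}, {A, D, F} is not a superkey ({A, D, F}⁺ restricted to this set is {A, C, D, E, F}), so split on A, D, F --> C, E into {A, C, D, E, F} and {A, B, D, F, G}.
In {A, C, D, E, F}, {F} is not a superkey ({F}⁺ restricted to this set is {E, F}), so split on F --> E into {E, F} and {A, C, D, F}.
{E, F} is in BCNF.
In {A, C, D, F}, {C} is not a superkey ({C}⁺ restricted to this set is {C, D}), so split on C --> D into {C, D} and {A, C, F}.
{C, D} is in BCNF.
{A, C, F} is in BCNF.
{A, B, D, F, G} is in BCNF.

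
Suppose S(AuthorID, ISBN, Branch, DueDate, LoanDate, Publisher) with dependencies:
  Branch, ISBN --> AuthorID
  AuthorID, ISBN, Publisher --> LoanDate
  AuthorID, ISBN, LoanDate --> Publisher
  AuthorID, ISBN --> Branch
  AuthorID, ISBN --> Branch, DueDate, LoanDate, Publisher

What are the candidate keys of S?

Attributes never on any right-hand side: {ISBN} — every candidate key must contain it.
Closure of {AuthorID, ISBN} is {AuthorID, Branch, DueDate, ISBN, LoanDate, Publisher}, the whole schema; {AuthorID, ISBN} is a candidate key.
Closure of {Branch, ISBN} is {AuthorID, Branch, DueDate, ISBN, LoanDate, Publisher}, the whole schema; {Branch, ISBN} is a candidate key.
No proper subset of any of these is a key, and no other minimal superkey exists.

{AuthorID, ISBN}, {Branch, ISBN}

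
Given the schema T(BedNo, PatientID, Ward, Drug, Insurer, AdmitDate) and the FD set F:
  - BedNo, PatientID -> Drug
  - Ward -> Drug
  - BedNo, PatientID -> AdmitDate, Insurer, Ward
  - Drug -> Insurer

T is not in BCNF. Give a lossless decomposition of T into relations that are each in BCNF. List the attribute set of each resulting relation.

{AdmitDate, BedNo, PatientID, Ward}; {Drug, Insurer}; {Drug, Ward}

Candidate key of the original relation: {BedNo, PatientID}.
In {AdmitDate, BedNo, Drug, Insurer, PatientID, Ward}, {Ward} is not a superkey ({Ward}⁺ restricted to this set is {Drug, Insurer, Ward}), so split on Ward -> Drug, Insurer into {Drug, Insurer, Ward} and {AdmitDate, BedNo, PatientID, Ward}.
In {Drug, Insurer, Ward}, {Drug} is not a superkey ({Drug}⁺ restricted to this set is {Drug, Insurer}), so split on Drug -> Insurer into {Drug, Insurer} and {Drug, Ward}.
{Drug, Insurer} is in BCNF.
{Drug, Ward} is in BCNF.
{AdmitDate, BedNo, PatientID, Ward} is in BCNF.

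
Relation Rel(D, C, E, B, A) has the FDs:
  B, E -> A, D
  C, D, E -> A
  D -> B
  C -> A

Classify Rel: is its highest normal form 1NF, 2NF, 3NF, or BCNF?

Candidate keys: {B, C, E}, {C, D, E}. Prime attributes: {B, C, D, E}.
For B, E -> A, D we have {B, E}⁺ = {A, B, D, E}; {B, E} is not a superkey, so BCNF fails.
Because {A} is non-prime and the left side of B, E -> A, D is not a superkey, the relation is not in 3NF.
The proper key subset {C} of {B, C, E} determines non-prime {A}, so the relation is not even in 2NF.

1NF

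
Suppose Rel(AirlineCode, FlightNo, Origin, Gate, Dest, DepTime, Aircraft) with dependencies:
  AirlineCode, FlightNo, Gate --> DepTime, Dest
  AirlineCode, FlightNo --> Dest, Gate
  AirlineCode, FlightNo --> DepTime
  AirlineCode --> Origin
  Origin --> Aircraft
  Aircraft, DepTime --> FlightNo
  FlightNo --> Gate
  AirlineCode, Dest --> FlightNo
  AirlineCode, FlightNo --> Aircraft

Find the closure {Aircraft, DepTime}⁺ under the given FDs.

Start with {Aircraft, DepTime}.
Aircraft, DepTime --> FlightNo applies; add {FlightNo} → now {Aircraft, DepTime, FlightNo}.
FlightNo --> Gate applies; add {Gate} → now {Aircraft, DepTime, FlightNo, Gate}.
No further FD applies.

{Aircraft, DepTime, FlightNo, Gate}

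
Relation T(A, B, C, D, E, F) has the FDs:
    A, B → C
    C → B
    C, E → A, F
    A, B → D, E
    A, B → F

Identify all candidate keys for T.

{A, B} is a candidate key since {A, B}⁺ = {A, B, C, D, E, F} covers every attribute.
{A, C} is a candidate key since {A, C}⁺ = {A, B, C, D, E, F} covers every attribute.
{C, E} is a candidate key since {C, E}⁺ = {A, B, C, D, E, F} covers every attribute.
Any other superkey properly contains one of these, so there are no further candidate keys.

{A, B}, {A, C}, {C, E}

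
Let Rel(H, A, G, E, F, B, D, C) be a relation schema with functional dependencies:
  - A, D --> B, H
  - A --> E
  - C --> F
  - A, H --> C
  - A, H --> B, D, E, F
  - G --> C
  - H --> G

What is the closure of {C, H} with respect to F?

Start with {C, H}.
C --> F applies; add {F} → now {C, F, H}.
H --> G applies; add {G} → now {C, F, G, H}.
No further FD applies.

{C, F, G, H}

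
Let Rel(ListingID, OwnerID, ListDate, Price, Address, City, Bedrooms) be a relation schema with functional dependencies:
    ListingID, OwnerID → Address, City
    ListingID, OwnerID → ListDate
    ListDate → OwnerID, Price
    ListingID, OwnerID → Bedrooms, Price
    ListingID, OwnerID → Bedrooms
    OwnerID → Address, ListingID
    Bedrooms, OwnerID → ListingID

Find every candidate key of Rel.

Closure of {ListDate} is {Address, Bedrooms, City, ListDate, ListingID, OwnerID, Price}, the whole schema; {ListDate} is a candidate key.
Closure of {OwnerID} is {Address, Bedrooms, City, ListDate, ListingID, OwnerID, Price}, the whole schema; {OwnerID} is a candidate key.
Any other superkey properly contains one of these, so there are no further candidate keys.

{ListDate}, {OwnerID}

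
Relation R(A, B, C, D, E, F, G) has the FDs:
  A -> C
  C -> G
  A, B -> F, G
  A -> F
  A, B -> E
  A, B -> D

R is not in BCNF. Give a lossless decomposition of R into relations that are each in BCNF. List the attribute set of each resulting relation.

Candidate key of the original relation: {A, B}.
In {A, B, C, D, E, F, G}, {A} is not a superkey ({A}⁺ restricted to this set is {A, C, F, G}), so split on A -> C, F, G into {A, C, F, G} and {A, B, D, E}.
In {A, C, F, G}, {C} is not a superkey ({C}⁺ restricted to this set is {C, G}), so split on C -> G into {C, G} and {A, C, F}.
{C, G}: every determinant is a superkey — BCNF.
{A, C, F}: every determinant is a superkey — BCNF.
{A, B, D, E}: every determinant is a superkey — BCNF.

{A, B, D, E}; {A, C, F}; {C, G}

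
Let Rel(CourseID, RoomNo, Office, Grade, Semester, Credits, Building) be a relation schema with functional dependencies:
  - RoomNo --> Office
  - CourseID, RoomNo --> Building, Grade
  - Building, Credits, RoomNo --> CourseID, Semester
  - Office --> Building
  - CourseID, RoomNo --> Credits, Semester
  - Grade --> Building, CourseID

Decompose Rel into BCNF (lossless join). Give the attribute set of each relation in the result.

{Building, Office}; {CourseID, Grade}; {Credits, Grade, RoomNo, Semester}; {Office, RoomNo}

Candidate keys of the original relation: {CourseID, RoomNo}, {Credits, RoomNo}, {Grade, RoomNo}.
Within {Building, CourseID, Credits, Grade, Office, RoomNo, Semester}: {RoomNo}⁺ ∩ {Building, CourseID, Credits, Grade, Office, RoomNo, Semester} = {Building, Office, RoomNo}, not the whole set, so RoomNo --> Building, Office violates BCNF; decompose into {Building, Office, RoomNo} and {CourseID, Credits, Grade, RoomNo, Semester}.
Within {Building, Office, RoomNo}: {Office}⁺ ∩ {Building, Office, RoomNo} = {Building, Office}, not the whole set, so Office --> Building violates BCNF; decompose into {Building, Office} and {Office, RoomNo}.
{Building, Office}: every determinant is a superkey — BCNF.
{Office, RoomNo}: every determinant is a superkey — BCNF.
Within {CourseID, Credits, Grade, RoomNo, Semester}: {Grade}⁺ ∩ {CourseID, Credits, Grade, RoomNo, Semester} = {CourseID, Grade}, not the whole set, so Grade --> CourseID violates BCNF; decompose into {CourseID, Grade} and {Credits, Grade, RoomNo, Semester}.
{CourseID, Grade}: every determinant is a superkey — BCNF.
{Credits, Grade, RoomNo, Semester}: every determinant is a superkey — BCNF.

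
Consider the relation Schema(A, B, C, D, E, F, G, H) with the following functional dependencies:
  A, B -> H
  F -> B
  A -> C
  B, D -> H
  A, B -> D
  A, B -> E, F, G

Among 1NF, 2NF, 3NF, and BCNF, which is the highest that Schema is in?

Candidate keys: {A, B}, {A, F}. Prime attributes: {A, B, F}.
F -> B breaks BCNF: {F}⁺ = {B, F}, so {F} is not a superkey.
Because {C} is non-prime and the left side of A -> C is not a superkey, the relation is not in 3NF.
The proper key subset {A} of {A, B} determines non-prime {C}, so the relation is not even in 2NF.

1NF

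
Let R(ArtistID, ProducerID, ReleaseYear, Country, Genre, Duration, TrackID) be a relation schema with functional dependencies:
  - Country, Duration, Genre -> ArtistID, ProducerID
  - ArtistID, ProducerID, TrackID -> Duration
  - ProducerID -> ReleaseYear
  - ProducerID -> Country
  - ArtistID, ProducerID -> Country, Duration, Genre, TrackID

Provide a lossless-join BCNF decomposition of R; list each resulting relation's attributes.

{ArtistID, Duration, Genre, ProducerID, TrackID}; {Country, ProducerID, ReleaseYear}

Candidate keys of the original relation: {ArtistID, ProducerID}, {Country, Duration, Genre}, {Duration, Genre, ProducerID}.
{ArtistID, Country, Duration, Genre, ProducerID, ReleaseYear, TrackID}: {ProducerID} determines {Country, ProducerID, ReleaseYear} here but is not a superkey — split on ProducerID -> Country, ReleaseYear, giving {Country, ProducerID, ReleaseYear} and {ArtistID, Duration, Genre, ProducerID, TrackID}.
{Country, ProducerID, ReleaseYear}: every determinant is a superkey — BCNF.
{ArtistID, Duration, Genre, ProducerID, TrackID}: every determinant is a superkey — BCNF.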